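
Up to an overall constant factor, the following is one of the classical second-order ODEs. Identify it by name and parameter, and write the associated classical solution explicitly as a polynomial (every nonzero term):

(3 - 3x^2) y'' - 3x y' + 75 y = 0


All three coefficients share the factor 3; dividing through by 3 gives  (1 - x^2) y'' - x y' + 25 y = 0.
This matches the Chebyshev equation (1 - x^2) y'' - x y' + n^2 y = 0 (note the -x y' term, not -2x y') with n^2 = 25, so n = 5; the polynomial solution is T_5(x).
With y = sum_k a_k x^k, matching x^k gives (k+2)(k+1) a_{k+2} = (k^2 - n^2) a_k = (k - 5)(k + 5) a_k. The right side vanishes at k = 5, so the series with the parity of 5 terminates at degree 5.
Standard normalization: leading coefficient of T_n is 2^(n-1), so a_5 = 2^4 = 16. Work downward with a_k = (k+1)(k+2) a_{k+2} / ((k - 5)(k + 5)):
  a_3 = (4)(5)(16) / ((3 - 5)(3 + 5)) = 320/(-16) = -20
  a_1 = (2)(3)(-20) / ((1 - 5)(1 + 5)) = -120/(-24) = 5
Hence T_5(x) = 16 x^5 - 20 x^3 + 5 x.

T_5(x); series = 16 x^5 - 20 x^3 + 5 x


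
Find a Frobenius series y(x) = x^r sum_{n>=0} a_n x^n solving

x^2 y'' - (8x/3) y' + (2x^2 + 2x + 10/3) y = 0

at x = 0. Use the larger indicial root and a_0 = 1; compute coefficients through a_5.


Write in Frobenius form y'' + (p(x)/x) y' + (q(x)/x^2) y = 0:
  p(x) = -8/3,  q(x) = 2x^2 + 2x + 10/3.
Indicial equation: r(r-1) + (-8/3) r + (10/3) = 0 -> roots r_1 = 2, r_2 = 5/3.
Take r = r_1 = 2. Let y(x) = x^r sum_{n>=0} a_n x^n with a_0 = 1.
Substitute y = x^r sum a_n x^n and match x^{r+n}. The recurrence is
  D(n) a_n + 2 a_{n-1} + 2 a_{n-2} = 0,  where D(n) = (r+n)(r+n-1) + (-8/3)(r+n) + (10/3).
  a_n = [-2 a_{n-1} - 2 a_{n-2}] / D(n).
Since the indicial polynomial factors as (r - r_1)(r - r_2), D(n) = (r_1 + n - r_1)(r_1 + n - r_2) = n(n + 1/3).
Evaluating step by step (a_0 = 1):
  n = 1: D(1) = 1(1 + 1/3) = 4/3; numerator = -2(1) = -2; a_1 = (-2)/(4/3) = -3/2
  n = 2: D(2) = 2(2 + 1/3) = 14/3; numerator = -2(-3/2) - 2(1) = 1; a_2 = (1)/(14/3) = 3/14
  n = 3: D(3) = 3(3 + 1/3) = 10; numerator = -2(3/14) - 2(-3/2) = 18/7; a_3 = (18/7)/(10) = 9/35
  n = 4: D(4) = 4(4 + 1/3) = 52/3; numerator = -2(9/35) - 2(3/14) = -33/35; a_4 = (-33/35)/(52/3) = -99/1820
  n = 5: D(5) = 5(5 + 1/3) = 80/3; numerator = -2(-99/1820) - 2(9/35) = -369/910; a_5 = (-369/910)/(80/3) = -1107/72800

r = 2; a_0 = 1; a_1 = -3/2; a_2 = 3/14; a_3 = 9/35; a_4 = -99/1820; a_5 = -1107/72800


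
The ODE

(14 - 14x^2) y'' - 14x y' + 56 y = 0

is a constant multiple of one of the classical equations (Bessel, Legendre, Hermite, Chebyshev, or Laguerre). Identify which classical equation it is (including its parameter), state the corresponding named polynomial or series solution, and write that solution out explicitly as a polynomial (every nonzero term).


All three coefficients share the factor 14; dividing through by 14 gives  (1 - x^2) y'' - x y' + 4 y = 0.
This matches the Chebyshev equation (1 - x^2) y'' - x y' + n^2 y = 0 (note the -x y' term, not -2x y') with n^2 = 4, so n = 2; the polynomial solution is T_2(x).
With y = sum_k a_k x^k, matching x^k gives (k+2)(k+1) a_{k+2} = (k^2 - n^2) a_k = (k - 2)(k + 2) a_k. The right side vanishes at k = 2, so the series with the parity of 2 terminates at degree 2.
Standard normalization: leading coefficient of T_n is 2^(n-1), so a_2 = 2^1 = 2. Work downward with a_k = (k+1)(k+2) a_{k+2} / ((k - 2)(k + 2)):
  a_0 = (1)(2)(2) / ((0 - 2)(0 + 2)) = 4/(-4) = -1
Hence T_2(x) = 2 x^2 - 1.

T_2(x); series = 2 x^2 - 1


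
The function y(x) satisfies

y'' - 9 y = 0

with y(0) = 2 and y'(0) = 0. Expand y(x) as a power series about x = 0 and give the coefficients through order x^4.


Ansatz: y(x) = sum_{n>=0} a_n x^n, so y'(x) = sum_{n>=1} n a_n x^(n-1) and y''(x) = sum_{n>=2} n(n-1) a_n x^(n-2).
Substitute into P(x) y'' + Q(x) y' + R(x) y = 0 with P(x) = 1, Q(x) = 0, R(x) = -9, and match powers of x.
Initial conditions: a_0 = 2, a_1 = 0.
Setting the coefficient of each power of x to zero and solving order by order (substituting the coefficients already found):
  x^0: 2 a_2 - 9 a_0 = 0  ->  2 a_2 = 9 a_0 = 18  ->  a_2 = 9
  x^1: 6 a_3 - 9 a_1 = 0  ->  6 a_3 = 9 a_1 = 0  ->  a_3 = 0
  x^2: 12 a_4 - 9 a_2 = 0  ->  12 a_4 = 9 a_2 = 81  ->  a_4 = 27/4
Truncated series: y(x) = 2 + 9 x^2 + (27/4) x^4 + O(x^5).

a_0 = 2; a_1 = 0; a_2 = 9; a_3 = 0; a_4 = 27/4


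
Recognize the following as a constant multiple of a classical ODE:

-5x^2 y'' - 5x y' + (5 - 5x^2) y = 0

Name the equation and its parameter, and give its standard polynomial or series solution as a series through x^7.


All three coefficients share the factor -5; dividing through by -5 gives  x^2 y'' + x y' + (x^2 - 1) y = 0.
This matches the Bessel equation x^2 y'' + x y' + (x^2 - nu^2) y = 0 with nu^2 = 1, so nu = 1; the solution bounded at x = 0 is J_1(x).
Frobenius at x = 0: indicial roots ±nu; for r = nu the recurrence k(k + 2nu) c_k = -c_{k-2} gives the standard series J_nu(x) = sum_{k>=0} (-1)^k / (k! (k+nu)!) (x/2)^(2k+nu). Evaluate the first 4 terms:
  k = 0: (-1)^0 / (0! * 1! * 2^1) x^1 = 1/(1*1*2) x^1 = (1/2) x^1
  k = 1: (-1)^1 / (1! * 2! * 2^3) x^3 = -1/(1*2*8) x^3 = (-1/16) x^3
  k = 2: (-1)^2 / (2! * 3! * 2^5) x^5 = 1/(2*6*32) x^5 = (1/384) x^5
  k = 3: (-1)^3 / (3! * 4! * 2^7) x^7 = -1/(6*24*128) x^7 = (-1/18432) x^7
Hence J_1(x) = -x^7/18432 + x^5/384 - x^3/16 + x/2 + ....

J_1(x); series = -x^7/18432 + x^5/384 - x^3/16 + x/2


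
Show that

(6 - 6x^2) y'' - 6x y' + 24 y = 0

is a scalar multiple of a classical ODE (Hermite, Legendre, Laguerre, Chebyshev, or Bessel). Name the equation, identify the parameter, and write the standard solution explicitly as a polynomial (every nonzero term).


All three coefficients share the factor 6; dividing through by 6 gives  (1 - x^2) y'' - x y' + 4 y = 0.
This matches the Chebyshev equation (1 - x^2) y'' - x y' + n^2 y = 0 (note the -x y' term, not -2x y') with n^2 = 4, so n = 2; the polynomial solution is T_2(x).
With y = sum_k a_k x^k, matching x^k gives (k+2)(k+1) a_{k+2} = (k^2 - n^2) a_k = (k - 2)(k + 2) a_k. The right side vanishes at k = 2, so the series with the parity of 2 terminates at degree 2.
Standard normalization: leading coefficient of T_n is 2^(n-1), so a_2 = 2^1 = 2. Work downward with a_k = (k+1)(k+2) a_{k+2} / ((k - 2)(k + 2)):
  a_0 = (1)(2)(2) / ((0 - 2)(0 + 2)) = 4/(-4) = -1
Hence T_2(x) = 2 x^2 - 1.

T_2(x); series = 2 x^2 - 1


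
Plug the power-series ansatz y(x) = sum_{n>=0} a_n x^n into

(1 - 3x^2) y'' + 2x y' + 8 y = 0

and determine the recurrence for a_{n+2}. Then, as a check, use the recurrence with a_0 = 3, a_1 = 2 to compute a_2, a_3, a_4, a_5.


Substitute y = sum_n a_n x^n.
(1 - 3 x^2) y'' contributes (n+2)(n+1) a_{n+2} - 3 n(n-1) a_n at x^n.
2 x y'(x) contributes 2 n a_n at x^n.
8 y(x) contributes 8 a_n at x^n.
Matching x^n: (n+2)(n+1) a_{n+2} + (-3 n(n-1) + 2 n + 8) a_n = 0.
Thus a_{n+2} = (3 n(n-1) - 2 n - 8) / ((n+1)(n+2)) * a_n.

Check with a_0 = 3, a_1 = 2 (apply the recurrence for n = 0, 1, 2, 3): a_0 = 3, a_1 = 2, a_2 = -12, a_3 = -10/3, a_4 = 6, a_5 = -2/3.

a_(n+2) = (3 n(n-1) - 2 n - 8) / ((n+1)(n+2)) * a_n; check: a_0 = 3, a_1 = 2, a_2 = -12, a_3 = -10/3, a_4 = 6, a_5 = -2/3


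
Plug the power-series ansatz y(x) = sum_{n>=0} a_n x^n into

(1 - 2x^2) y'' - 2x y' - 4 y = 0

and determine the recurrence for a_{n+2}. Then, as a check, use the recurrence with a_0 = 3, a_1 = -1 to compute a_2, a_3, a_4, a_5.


Substitute y = sum_n a_n x^n.
(1 - 2 x^2) y'' contributes (n+2)(n+1) a_{n+2} - 2 n(n-1) a_n at x^n.
-2 x y'(x) contributes -2 n a_n at x^n.
-4 y(x) contributes -4 a_n at x^n.
Matching x^n: (n+2)(n+1) a_{n+2} + (-2 n(n-1) - 2 n - 4) a_n = 0.
Thus a_{n+2} = (2 n(n-1) + 2 n + 4) / ((n+1)(n+2)) * a_n.

Check with a_0 = 3, a_1 = -1 (apply the recurrence for n = 0, 1, 2, 3): a_0 = 3, a_1 = -1, a_2 = 6, a_3 = -1, a_4 = 6, a_5 = -11/10.

a_(n+2) = (2 n(n-1) + 2 n + 4) / ((n+1)(n+2)) * a_n; check: a_0 = 3, a_1 = -1, a_2 = 6, a_3 = -1, a_4 = 6, a_5 = -11/10


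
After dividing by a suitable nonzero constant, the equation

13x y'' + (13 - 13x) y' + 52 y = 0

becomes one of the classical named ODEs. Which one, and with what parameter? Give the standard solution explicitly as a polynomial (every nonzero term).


All three coefficients share the factor 13; dividing through by 13 gives  x y'' + (1 - x) y' + 4 y = 0.
This matches the Laguerre equation x y'' + (1 - x) y' + n y = 0 with n = 4; the polynomial solution is L_4(x).
With y = sum_k a_k x^k, matching x^k gives (k+1)k a_{k+1} + (k+1) a_{k+1} - k a_k + n a_k = 0, i.e. (k+1)^2 a_{k+1} = (k - n) a_k = (k - 4) a_k. The right side vanishes at k = 4, so the series terminates at degree 4.
Standard normalization L_n(0) = 1 gives a_0 = 1. Work upward with a_{k+1} = (k - 4) a_k / (k+1)^2:
  a_1 = (0 - 4)(1) / 1^2 = -4/1 = -4
  a_2 = (1 - 4)(-4) / 2^2 = 12/4 = 3
  a_3 = (2 - 4)(3) / 3^2 = -6/9 = -2/3
  a_4 = (3 - 4)(-2/3) / 4^2 = (2/3)/16 = 1/24
Hence L_4(x) = x^4/24 - 2 x^3/3 + 3 x^2 - 4 x + 1.

L_4(x); series = x^4/24 - 2 x^3/3 + 3 x^2 - 4 x + 1


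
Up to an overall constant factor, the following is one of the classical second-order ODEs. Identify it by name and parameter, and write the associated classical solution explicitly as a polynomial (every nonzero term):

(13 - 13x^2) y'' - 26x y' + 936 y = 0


All three coefficients share the factor 13; dividing through by 13 gives  (1 - x^2) y'' - 2x y' + 72 y = 0.
This matches the Legendre equation (1 - x^2) y'' - 2x y' + n(n+1) y = 0 (note the -2x y' term) with n(n+1) = 72, so n = 8; the polynomial solution is P_8(x).
With y = sum_k a_k x^k, matching x^k gives (k+2)(k+1) a_{k+2} = [k(k+1) - n(n+1)] a_k = (k - 8)(k + 9) a_k. The right side vanishes at k = 8, so the series with the parity of 8 terminates at degree 8.
Standard normalization (P_n(1) = 1): leading coefficient (2n)!/(2^n (n!)^2) = 20922789888000/(256*1625702400) = 6435/128, so a_8 = 6435/128. Work downward with a_k = (k+1)(k+2) a_{k+2} / ((k - 8)(k + 9)):
  a_6 = (7)(8)(6435/128) / ((6 - 8)(6 + 9)) = (45045/16)/(-30) = -3003/32
  a_4 = (5)(6)(-3003/32) / ((4 - 8)(4 + 9)) = (-45045/16)/(-52) = 3465/64
  a_2 = (3)(4)(3465/64) / ((2 - 8)(2 + 9)) = (10395/16)/(-66) = -315/32
  a_0 = (1)(2)(-315/32) / ((0 - 8)(0 + 9)) = (-315/16)/(-72) = 35/128
Hence P_8(x) = 6435 x^8/128 - 3003 x^6/32 + 3465 x^4/64 - 315 x^2/32 + 35/128.

P_8(x); series = 6435 x^8/128 - 3003 x^6/32 + 3465 x^4/64 - 315 x^2/32 + 35/128


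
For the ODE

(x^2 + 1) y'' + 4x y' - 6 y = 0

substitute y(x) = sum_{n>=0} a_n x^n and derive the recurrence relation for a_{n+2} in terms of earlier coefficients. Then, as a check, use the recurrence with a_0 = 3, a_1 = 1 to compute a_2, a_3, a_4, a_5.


Substitute y = sum_n a_n x^n.
(1 + 1 x^2) y'' contributes (n+2)(n+1) a_{n+2} + n(n-1) a_n at x^n.
4 x y'(x) contributes 4 n a_n at x^n.
-6 y(x) contributes -6 a_n at x^n.
Matching x^n: (n+2)(n+1) a_{n+2} + (n(n-1) + 4 n - 6) a_n = 0.
Thus a_{n+2} = (-n(n-1) - 4 n + 6) / ((n+1)(n+2)) * a_n.

Check with a_0 = 3, a_1 = 1 (apply the recurrence for n = 0, 1, 2, 3): a_0 = 3, a_1 = 1, a_2 = 9, a_3 = 1/3, a_4 = -3, a_5 = -1/5.

a_(n+2) = (-n(n-1) - 4 n + 6) / ((n+1)(n+2)) * a_n; check: a_0 = 3, a_1 = 1, a_2 = 9, a_3 = 1/3, a_4 = -3, a_5 = -1/5


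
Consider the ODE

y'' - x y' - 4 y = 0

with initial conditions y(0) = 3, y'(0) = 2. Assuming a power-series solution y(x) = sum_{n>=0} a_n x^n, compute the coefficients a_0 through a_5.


Ansatz: y(x) = sum_{n>=0} a_n x^n, so y'(x) = sum_{n>=1} n a_n x^(n-1) and y''(x) = sum_{n>=2} n(n-1) a_n x^(n-2).
Substitute into P(x) y'' + Q(x) y' + R(x) y = 0 with P(x) = 1, Q(x) = -x, R(x) = -4, and match powers of x.
Initial conditions: a_0 = 3, a_1 = 2.
Setting the coefficient of each power of x to zero and solving order by order (substituting the coefficients already found):
  x^0: 2 a_2 - 4 a_0 = 0  ->  2 a_2 = 4 a_0 = 12  ->  a_2 = 6
  x^1: 6 a_3 - 5 a_1 = 0  ->  6 a_3 = 5 a_1 = 10  ->  a_3 = 5/3
  x^2: 12 a_4 - 6 a_2 = 0  ->  12 a_4 = 6 a_2 = 36  ->  a_4 = 3
  x^3: 20 a_5 - 7 a_3 = 0  ->  20 a_5 = 7 a_3 = 35/3  ->  a_5 = 7/12
Truncated series: y(x) = 3 + 2 x + 6 x^2 + (5/3) x^3 + 3 x^4 + (7/12) x^5 + O(x^6).

a_0 = 3; a_1 = 2; a_2 = 6; a_3 = 5/3; a_4 = 3; a_5 = 7/12


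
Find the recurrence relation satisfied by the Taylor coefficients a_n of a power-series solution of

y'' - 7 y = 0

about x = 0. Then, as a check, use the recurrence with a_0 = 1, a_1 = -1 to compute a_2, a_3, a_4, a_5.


Substitute y = sum_n a_n x^n into y'' + (const) y = 0.
y''(x) = sum_{n>=0} (n+2)(n+1) a_{n+2} x^n.
The ODE becomes sum_n [(n+2)(n+1) a_{n+2} - 7 a_n] x^n = 0.
Setting each coefficient to zero gives the recurrence:
  (n+2)(n+1) a_{n+2} - 7 a_n = 0,
  a_{n+2} = 7 / ((n+1)(n+2)) a_n.

Check with a_0 = 1, a_1 = -1 (apply the recurrence for n = 0, 1, 2, 3): a_0 = 1, a_1 = -1, a_2 = 7/2, a_3 = -7/6, a_4 = 49/24, a_5 = -49/120.

a_{n+2} = 7/((n+1)(n+2)) * a_n; check: a_0 = 1, a_1 = -1, a_2 = 7/2, a_3 = -7/6, a_4 = 49/24, a_5 = -49/120


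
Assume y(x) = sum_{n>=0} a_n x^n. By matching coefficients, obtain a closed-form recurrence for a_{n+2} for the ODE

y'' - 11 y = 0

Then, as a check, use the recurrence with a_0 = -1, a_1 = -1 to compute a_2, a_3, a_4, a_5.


Substitute y = sum_n a_n x^n into y'' + (const) y = 0.
y''(x) = sum_{n>=0} (n+2)(n+1) a_{n+2} x^n.
The ODE becomes sum_n [(n+2)(n+1) a_{n+2} - 11 a_n] x^n = 0.
Setting each coefficient to zero gives the recurrence:
  (n+2)(n+1) a_{n+2} - 11 a_n = 0,
  a_{n+2} = 11 / ((n+1)(n+2)) a_n.

Check with a_0 = -1, a_1 = -1 (apply the recurrence for n = 0, 1, 2, 3): a_0 = -1, a_1 = -1, a_2 = -11/2, a_3 = -11/6, a_4 = -121/24, a_5 = -121/120.

a_{n+2} = 11/((n+1)(n+2)) * a_n; check: a_0 = -1, a_1 = -1, a_2 = -11/2, a_3 = -11/6, a_4 = -121/24, a_5 = -121/120


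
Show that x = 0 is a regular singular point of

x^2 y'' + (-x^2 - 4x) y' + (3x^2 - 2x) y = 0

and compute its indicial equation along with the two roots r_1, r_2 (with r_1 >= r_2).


Divide by x^2 to reach normal form y'' + P_1(x) y' + P_2(x) y = 0 with P_1(x) = -1 - 4/x and P_2(x) = 3 - 2/x.
x = 0 is a singular point because the y'-coefficient -1 - 4/x has a pole at x = 0 and the y-coefficient 3 - 2/x has a pole at x = 0.
It is a regular singular point because x P_1(x) = p(x) = -x - 4 and x^2 P_2(x) = q(x) = 3x^2 - 2x are polynomials, hence analytic at x = 0.
p(0) = -4,  q(0) = 0.
Indicial equation: r(r-1) + p(0) r + q(0) = 0, i.e. r^2 + (p(0) - 1) r + q(0) = 0, i.e. r^2 - 5 r = 0.
Discriminant: (-5)^2 - 4(0) = 25, so r = (5 ± 5)/2.
Solving: r_1 = 5, r_2 = 0.

indicial: r^2 - 5 r = 0; roots r_1 = 5, r_2 = 0


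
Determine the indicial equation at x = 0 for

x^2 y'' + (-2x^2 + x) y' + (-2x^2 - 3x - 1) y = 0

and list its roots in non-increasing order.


Divide by x^2 to reach normal form y'' + P_1(x) y' + P_2(x) y = 0 with P_1(x) = -2 + 1/x and P_2(x) = -2 - 3/x - 1/x^2.
x = 0 is a singular point because the y'-coefficient -2 + 1/x has a pole at x = 0 and the y-coefficient -2 - 3/x - 1/x^2 has a pole at x = 0.
It is a regular singular point because x P_1(x) = p(x) = 1 - 2x and x^2 P_2(x) = q(x) = -2x^2 - 3x - 1 are polynomials, hence analytic at x = 0.
p(0) = 1,  q(0) = -1.
Indicial equation: r(r-1) + p(0) r + q(0) = 0, i.e. r^2 + (p(0) - 1) r + q(0) = 0, i.e. r^2 - 1 = 0.
Discriminant: (0)^2 - 4(-1) = 4, so r = (0 ± 2)/2.
Solving: r_1 = 1, r_2 = -1.

indicial: r^2 - 1 = 0; roots r_1 = 1, r_2 = -1


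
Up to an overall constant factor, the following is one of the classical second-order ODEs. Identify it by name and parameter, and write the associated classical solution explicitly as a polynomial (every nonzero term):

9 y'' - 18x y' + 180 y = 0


All three coefficients share the factor 9; dividing through by 9 gives  y'' - 2x y' + 20 y = 0.
This matches the Hermite equation y'' - 2x y' + 2n y = 0 with 2n = 20, so n = 10; the polynomial solution is H_10(x).
With y = sum_k a_k x^k, matching x^k gives (k+2)(k+1) a_{k+2} = 2(k - n) a_k = 2(k - 10) a_k. The right side vanishes at k = 10, so the series with the parity of 10 terminates at degree 10.
Standard normalization: leading coefficient of H_n is 2^n, so a_10 = 2^10 = 1024. Work downward with a_k = (k+1)(k+2) a_{k+2} / (2(k - n)):
  a_8 = (9)(10)(1024) / (2(8 - 10)) = 92160/(-4) = -23040
  a_6 = (7)(8)(-23040) / (2(6 - 10)) = -1290240/(-8) = 161280
  a_4 = (5)(6)(161280) / (2(4 - 10)) = 4838400/(-12) = -403200
  a_2 = (3)(4)(-403200) / (2(2 - 10)) = -4838400/(-16) = 302400
  a_0 = (1)(2)(302400) / (2(0 - 10)) = 604800/(-20) = -30240
Hence H_10(x) = 1024 x^10 - 23040 x^8 + 161280 x^6 - 403200 x^4 + 302400 x^2 - 30240.

H_10(x); series = 1024 x^10 - 23040 x^8 + 161280 x^6 - 403200 x^4 + 302400 x^2 - 30240


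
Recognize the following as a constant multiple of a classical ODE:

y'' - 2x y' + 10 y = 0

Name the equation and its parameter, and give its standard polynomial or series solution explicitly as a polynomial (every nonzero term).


The equation is already in a standard form:  y'' - 2x y' + 10 y = 0.
This matches the Hermite equation y'' - 2x y' + 2n y = 0 with 2n = 10, so n = 5; the polynomial solution is H_5(x).
With y = sum_k a_k x^k, matching x^k gives (k+2)(k+1) a_{k+2} = 2(k - n) a_k = 2(k - 5) a_k. The right side vanishes at k = 5, so the series with the parity of 5 terminates at degree 5.
Standard normalization: leading coefficient of H_n is 2^n, so a_5 = 2^5 = 32. Work downward with a_k = (k+1)(k+2) a_{k+2} / (2(k - n)):
  a_3 = (4)(5)(32) / (2(3 - 5)) = 640/(-4) = -160
  a_1 = (2)(3)(-160) / (2(1 - 5)) = -960/(-8) = 120
Hence H_5(x) = 32 x^5 - 160 x^3 + 120 x.

H_5(x); series = 32 x^5 - 160 x^3 + 120 x


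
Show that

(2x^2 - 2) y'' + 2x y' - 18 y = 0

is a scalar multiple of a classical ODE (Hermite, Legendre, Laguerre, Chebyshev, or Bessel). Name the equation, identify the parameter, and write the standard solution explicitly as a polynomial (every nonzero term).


All three coefficients share the factor -2; dividing through by -2 gives  (1 - x^2) y'' - x y' + 9 y = 0.
This matches the Chebyshev equation (1 - x^2) y'' - x y' + n^2 y = 0 (note the -x y' term, not -2x y') with n^2 = 9, so n = 3; the polynomial solution is T_3(x).
With y = sum_k a_k x^k, matching x^k gives (k+2)(k+1) a_{k+2} = (k^2 - n^2) a_k = (k - 3)(k + 3) a_k. The right side vanishes at k = 3, so the series with the parity of 3 terminates at degree 3.
Standard normalization: leading coefficient of T_n is 2^(n-1), so a_3 = 2^2 = 4. Work downward with a_k = (k+1)(k+2) a_{k+2} / ((k - 3)(k + 3)):
  a_1 = (2)(3)(4) / ((1 - 3)(1 + 3)) = 24/(-8) = -3
Hence T_3(x) = 4 x^3 - 3 x.

T_3(x); series = 4 x^3 - 3 x


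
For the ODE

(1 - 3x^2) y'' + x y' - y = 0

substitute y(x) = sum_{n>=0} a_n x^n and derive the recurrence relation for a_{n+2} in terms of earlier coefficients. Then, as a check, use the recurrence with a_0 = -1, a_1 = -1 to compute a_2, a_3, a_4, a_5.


Substitute y = sum_n a_n x^n.
(1 - 3 x^2) y'' contributes (n+2)(n+1) a_{n+2} - 3 n(n-1) a_n at x^n.
x y'(x) contributes n a_n at x^n.
-y(x) contributes -1 a_n at x^n.
Matching x^n: (n+2)(n+1) a_{n+2} + (-3 n(n-1) + n - 1) a_n = 0.
Thus a_{n+2} = (3 n(n-1) - n + 1) / ((n+1)(n+2)) * a_n.

Check with a_0 = -1, a_1 = -1 (apply the recurrence for n = 0, 1, 2, 3): a_0 = -1, a_1 = -1, a_2 = -1/2, a_3 = 0, a_4 = -5/24, a_5 = 0.

a_(n+2) = (3 n(n-1) - n + 1) / ((n+1)(n+2)) * a_n; check: a_0 = -1, a_1 = -1, a_2 = -1/2, a_3 = 0, a_4 = -5/24, a_5 = 0


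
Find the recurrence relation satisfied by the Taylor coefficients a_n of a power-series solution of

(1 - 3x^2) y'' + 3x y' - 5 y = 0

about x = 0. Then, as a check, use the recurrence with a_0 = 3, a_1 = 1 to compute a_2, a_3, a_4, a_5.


Substitute y = sum_n a_n x^n.
(1 - 3 x^2) y'' contributes (n+2)(n+1) a_{n+2} - 3 n(n-1) a_n at x^n.
3 x y'(x) contributes 3 n a_n at x^n.
-5 y(x) contributes -5 a_n at x^n.
Matching x^n: (n+2)(n+1) a_{n+2} + (-3 n(n-1) + 3 n - 5) a_n = 0.
Thus a_{n+2} = (3 n(n-1) - 3 n + 5) / ((n+1)(n+2)) * a_n.

Check with a_0 = 3, a_1 = 1 (apply the recurrence for n = 0, 1, 2, 3): a_0 = 3, a_1 = 1, a_2 = 15/2, a_3 = 1/3, a_4 = 25/8, a_5 = 7/30.

a_(n+2) = (3 n(n-1) - 3 n + 5) / ((n+1)(n+2)) * a_n; check: a_0 = 3, a_1 = 1, a_2 = 15/2, a_3 = 1/3, a_4 = 25/8, a_5 = 7/30


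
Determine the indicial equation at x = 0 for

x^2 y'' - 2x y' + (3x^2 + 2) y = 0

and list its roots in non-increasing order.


Divide by x^2 to reach normal form y'' + P_1(x) y' + P_2(x) y = 0 with P_1(x) = -2/x and P_2(x) = 3 + 2/x^2.
x = 0 is a singular point because the y'-coefficient -2/x has a pole at x = 0 and the y-coefficient 3 + 2/x^2 has a pole at x = 0.
It is a regular singular point because x P_1(x) = p(x) = -2 and x^2 P_2(x) = q(x) = 3x^2 + 2 are polynomials, hence analytic at x = 0.
p(0) = -2,  q(0) = 2.
Indicial equation: r(r-1) + p(0) r + q(0) = 0, i.e. r^2 + (p(0) - 1) r + q(0) = 0, i.e. r^2 - 3 r + 2 = 0.
Discriminant: (-3)^2 - 4(2) = 1, so r = (3 ± 1)/2.
Solving: r_1 = 2, r_2 = 1.

indicial: r^2 - 3 r + 2 = 0; roots r_1 = 2, r_2 = 1


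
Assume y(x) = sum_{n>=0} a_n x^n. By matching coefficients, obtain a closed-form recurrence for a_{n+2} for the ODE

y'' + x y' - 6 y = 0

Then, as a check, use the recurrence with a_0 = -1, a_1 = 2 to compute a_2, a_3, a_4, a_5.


Substitute y = sum_n a_n x^n.
y''(x) has coefficient (n+2)(n+1) a_{n+2} at x^n;
x y'(x) has coefficient n a_n at x^n (shift);
-6 y(x) has coefficient -6 a_n at x^n.
Matching x^n: (n+2)(n+1) a_{n+2} + (n - 6) a_n = 0.
Thus a_{n+2} = (-n + 6) / ((n+1)(n+2)) * a_n.

Check with a_0 = -1, a_1 = 2 (apply the recurrence for n = 0, 1, 2, 3): a_0 = -1, a_1 = 2, a_2 = -3, a_3 = 5/3, a_4 = -1, a_5 = 1/4.

a_(n+2) = (-n + 6) / ((n+1)(n+2)) * a_n; check: a_0 = -1, a_1 = 2, a_2 = -3, a_3 = 5/3, a_4 = -1, a_5 = 1/4


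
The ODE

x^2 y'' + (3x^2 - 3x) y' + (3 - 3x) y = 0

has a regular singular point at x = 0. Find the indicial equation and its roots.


Divide by x^2 to reach normal form y'' + P_1(x) y' + P_2(x) y = 0 with P_1(x) = 3 - 3/x and P_2(x) = -3/x + 3/x^2.
x = 0 is a singular point because the y'-coefficient 3 - 3/x has a pole at x = 0 and the y-coefficient -3/x + 3/x^2 has a pole at x = 0.
It is a regular singular point because x P_1(x) = p(x) = 3x - 3 and x^2 P_2(x) = q(x) = 3 - 3x are polynomials, hence analytic at x = 0.
p(0) = -3,  q(0) = 3.
Indicial equation: r(r-1) + p(0) r + q(0) = 0, i.e. r^2 + (p(0) - 1) r + q(0) = 0, i.e. r^2 - 4 r + 3 = 0.
Discriminant: (-4)^2 - 4(3) = 4, so r = (4 ± 2)/2.
Solving: r_1 = 3, r_2 = 1.

indicial: r^2 - 4 r + 3 = 0; roots r_1 = 3, r_2 = 1


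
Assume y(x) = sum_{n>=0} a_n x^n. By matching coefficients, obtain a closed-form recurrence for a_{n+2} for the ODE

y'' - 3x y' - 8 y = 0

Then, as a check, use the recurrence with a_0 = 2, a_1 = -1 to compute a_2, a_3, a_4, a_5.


Substitute y = sum_n a_n x^n.
y''(x) has coefficient (n+2)(n+1) a_{n+2} at x^n;
-3 x y'(x) has coefficient -3 n a_n at x^n (shift);
-8 y(x) has coefficient -8 a_n at x^n.
Matching x^n: (n+2)(n+1) a_{n+2} + (-3n - 8) a_n = 0.
Thus a_{n+2} = (3n + 8) / ((n+1)(n+2)) * a_n.

Check with a_0 = 2, a_1 = -1 (apply the recurrence for n = 0, 1, 2, 3): a_0 = 2, a_1 = -1, a_2 = 8, a_3 = -11/6, a_4 = 28/3, a_5 = -187/120.

a_(n+2) = (3n + 8) / ((n+1)(n+2)) * a_n; check: a_0 = 2, a_1 = -1, a_2 = 8, a_3 = -11/6, a_4 = 28/3, a_5 = -187/120


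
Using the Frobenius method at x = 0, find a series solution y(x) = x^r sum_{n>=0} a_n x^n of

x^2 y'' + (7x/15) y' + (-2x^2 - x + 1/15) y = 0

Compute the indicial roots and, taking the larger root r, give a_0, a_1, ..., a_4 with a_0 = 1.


Write in Frobenius form y'' + (p(x)/x) y' + (q(x)/x^2) y = 0:
  p(x) = 7/15,  q(x) = -2x^2 - x + 1/15.
Indicial equation: r(r-1) + (7/15) r + (1/15) = 0 -> roots r_1 = 1/3, r_2 = 1/5.
Take r = r_1 = 1/3. Let y(x) = x^r sum_{n>=0} a_n x^n with a_0 = 1.
Substitute y = x^r sum a_n x^n and match x^{r+n}. The recurrence is
  D(n) a_n - 1 a_{n-1} - 2 a_{n-2} = 0,  where D(n) = (r+n)(r+n-1) + (7/15)(r+n) + (1/15).
  a_n = [1 a_{n-1} + 2 a_{n-2}] / D(n).
Since the indicial polynomial factors as (r - r_1)(r - r_2), D(n) = (r_1 + n - r_1)(r_1 + n - r_2) = n(n + 2/15).
Evaluating step by step (a_0 = 1):
  n = 1: D(1) = 1(1 + 2/15) = 17/15; numerator = 1(1) = 1; a_1 = (1)/(17/15) = 15/17
  n = 2: D(2) = 2(2 + 2/15) = 64/15; numerator = 1(15/17) + 2(1) = 49/17; a_2 = (49/17)/(64/15) = 735/1088
  n = 3: D(3) = 3(3 + 2/15) = 47/5; numerator = 1(735/1088) + 2(15/17) = 2655/1088; a_3 = (2655/1088)/(47/5) = 13275/51136
  n = 4: D(4) = 4(4 + 2/15) = 248/15; numerator = 1(13275/51136) + 2(735/1088) = 4845/3008; a_4 = (4845/3008)/(248/15) = 72675/745984

r = 1/3; a_0 = 1; a_1 = 15/17; a_2 = 735/1088; a_3 = 13275/51136; a_4 = 72675/745984


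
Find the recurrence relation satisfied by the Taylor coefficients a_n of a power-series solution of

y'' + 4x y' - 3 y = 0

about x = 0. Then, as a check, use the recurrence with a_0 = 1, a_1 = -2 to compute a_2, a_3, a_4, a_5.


Substitute y = sum_n a_n x^n.
y''(x) has coefficient (n+2)(n+1) a_{n+2} at x^n;
4 x y'(x) has coefficient 4 n a_n at x^n (shift);
-3 y(x) has coefficient -3 a_n at x^n.
Matching x^n: (n+2)(n+1) a_{n+2} + (4n - 3) a_n = 0.
Thus a_{n+2} = (-4n + 3) / ((n+1)(n+2)) * a_n.

Check with a_0 = 1, a_1 = -2 (apply the recurrence for n = 0, 1, 2, 3): a_0 = 1, a_1 = -2, a_2 = 3/2, a_3 = 1/3, a_4 = -5/8, a_5 = -3/20.

a_(n+2) = (-4n + 3) / ((n+1)(n+2)) * a_n; check: a_0 = 1, a_1 = -2, a_2 = 3/2, a_3 = 1/3, a_4 = -5/8, a_5 = -3/20


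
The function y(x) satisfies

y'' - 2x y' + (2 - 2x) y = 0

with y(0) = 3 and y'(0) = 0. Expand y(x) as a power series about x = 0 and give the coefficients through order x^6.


Ansatz: y(x) = sum_{n>=0} a_n x^n, so y'(x) = sum_{n>=1} n a_n x^(n-1) and y''(x) = sum_{n>=2} n(n-1) a_n x^(n-2).
Substitute into P(x) y'' + Q(x) y' + R(x) y = 0 with P(x) = 1, Q(x) = -2x, R(x) = 2 - 2x, and match powers of x.
Initial conditions: a_0 = 3, a_1 = 0.
Setting the coefficient of each power of x to zero and solving order by order (substituting the coefficients already found):
  x^0: 2 a_2 + 2 a_0 = 0  ->  2 a_2 = -2 a_0 = -6  ->  a_2 = -3
  x^1: 6 a_3 - 2 a_0 = 0  ->  6 a_3 = 2 a_0 = 6  ->  a_3 = 1
  x^2: 12 a_4 - 2 a_2 - 2 a_1 = 0  ->  12 a_4 = 2 a_2 + 2 a_1 = -6  ->  a_4 = -1/2
  x^3: 20 a_5 - 4 a_3 - 2 a_2 = 0  ->  20 a_5 = 4 a_3 + 2 a_2 = -2  ->  a_5 = -1/10
  x^4: 30 a_6 - 6 a_4 - 2 a_3 = 0  ->  30 a_6 = 6 a_4 + 2 a_3 = -1  ->  a_6 = -1/30
Truncated series: y(x) = 3 - 3 x^2 + x^3 - (1/2) x^4 - (1/10) x^5 - (1/30) x^6 + O(x^7).

a_0 = 3; a_1 = 0; a_2 = -3; a_3 = 1; a_4 = -1/2; a_5 = -1/10; a_6 = -1/30


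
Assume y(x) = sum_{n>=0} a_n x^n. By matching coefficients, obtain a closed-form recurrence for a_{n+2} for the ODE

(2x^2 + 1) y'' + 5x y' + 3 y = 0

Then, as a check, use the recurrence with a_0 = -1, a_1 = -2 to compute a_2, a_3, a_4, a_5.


Substitute y = sum_n a_n x^n.
(1 + 2 x^2) y'' contributes (n+2)(n+1) a_{n+2} + 2 n(n-1) a_n at x^n.
5 x y'(x) contributes 5 n a_n at x^n.
3 y(x) contributes 3 a_n at x^n.
Matching x^n: (n+2)(n+1) a_{n+2} + (2 n(n-1) + 5 n + 3) a_n = 0.
Thus a_{n+2} = (-2 n(n-1) - 5 n - 3) / ((n+1)(n+2)) * a_n.

Check with a_0 = -1, a_1 = -2 (apply the recurrence for n = 0, 1, 2, 3): a_0 = -1, a_1 = -2, a_2 = 3/2, a_3 = 8/3, a_4 = -17/8, a_5 = -4.

a_(n+2) = (-2 n(n-1) - 5 n - 3) / ((n+1)(n+2)) * a_n; check: a_0 = -1, a_1 = -2, a_2 = 3/2, a_3 = 8/3, a_4 = -17/8, a_5 = -4


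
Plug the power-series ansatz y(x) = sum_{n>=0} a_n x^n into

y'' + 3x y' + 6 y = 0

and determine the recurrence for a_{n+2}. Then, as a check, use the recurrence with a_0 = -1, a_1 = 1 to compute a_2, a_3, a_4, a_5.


Substitute y = sum_n a_n x^n.
y''(x) has coefficient (n+2)(n+1) a_{n+2} at x^n;
3 x y'(x) has coefficient 3 n a_n at x^n (shift);
6 y(x) has coefficient 6 a_n at x^n.
Matching x^n: (n+2)(n+1) a_{n+2} + (3n + 6) a_n = 0.
Thus a_{n+2} = (-3n - 6) / ((n+1)(n+2)) * a_n.

Check with a_0 = -1, a_1 = 1 (apply the recurrence for n = 0, 1, 2, 3): a_0 = -1, a_1 = 1, a_2 = 3, a_3 = -3/2, a_4 = -3, a_5 = 9/8.

a_(n+2) = (-3n - 6) / ((n+1)(n+2)) * a_n; check: a_0 = -1, a_1 = 1, a_2 = 3, a_3 = -3/2, a_4 = -3, a_5 = 9/8


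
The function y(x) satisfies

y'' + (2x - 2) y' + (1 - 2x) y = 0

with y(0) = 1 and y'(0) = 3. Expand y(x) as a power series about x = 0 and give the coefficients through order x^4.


Ansatz: y(x) = sum_{n>=0} a_n x^n, so y'(x) = sum_{n>=1} n a_n x^(n-1) and y''(x) = sum_{n>=2} n(n-1) a_n x^(n-2).
Substitute into P(x) y'' + Q(x) y' + R(x) y = 0 with P(x) = 1, Q(x) = 2x - 2, R(x) = 1 - 2x, and match powers of x.
Initial conditions: a_0 = 1, a_1 = 3.
Setting the coefficient of each power of x to zero and solving order by order (substituting the coefficients already found):
  x^0: 2 a_2 - 2 a_1 + a_0 = 0  ->  2 a_2 = 2 a_1 - a_0 = 5  ->  a_2 = 5/2
  x^1: 6 a_3 - 4 a_2 + 3 a_1 - 2 a_0 = 0  ->  6 a_3 = 4 a_2 - 3 a_1 + 2 a_0 = 3  ->  a_3 = 1/2
  x^2: 12 a_4 - 6 a_3 + 5 a_2 - 2 a_1 = 0  ->  12 a_4 = 6 a_3 - 5 a_2 + 2 a_1 = -7/2  ->  a_4 = -7/24
Truncated series: y(x) = 1 + 3 x + (5/2) x^2 + (1/2) x^3 - (7/24) x^4 + O(x^5).

a_0 = 1; a_1 = 3; a_2 = 5/2; a_3 = 1/2; a_4 = -7/24


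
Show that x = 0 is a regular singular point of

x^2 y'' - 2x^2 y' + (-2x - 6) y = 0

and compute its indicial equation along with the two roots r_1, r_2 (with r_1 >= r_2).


Divide by x^2 to reach normal form y'' + P_1(x) y' + P_2(x) y = 0 with P_1(x) = -2 and P_2(x) = -2/x - 6/x^2.
x = 0 is a singular point because the y-coefficient -2/x - 6/x^2 has a pole at x = 0.
It is a regular singular point because x P_1(x) = p(x) = -2x and x^2 P_2(x) = q(x) = -2x - 6 are polynomials, hence analytic at x = 0.
p(0) = 0,  q(0) = -6.
Indicial equation: r(r-1) + p(0) r + q(0) = 0, i.e. r^2 + (p(0) - 1) r + q(0) = 0, i.e. r^2 - 1 r - 6 = 0.
Discriminant: (-1)^2 - 4(-6) = 25, so r = (1 ± 5)/2.
Solving: r_1 = 3, r_2 = -2.

indicial: r^2 - 1 r - 6 = 0; roots r_1 = 3, r_2 = -2


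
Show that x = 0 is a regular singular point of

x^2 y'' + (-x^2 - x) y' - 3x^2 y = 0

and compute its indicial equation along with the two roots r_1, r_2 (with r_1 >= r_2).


Divide by x^2 to reach normal form y'' + P_1(x) y' + P_2(x) y = 0 with P_1(x) = -1 - 1/x and P_2(x) = -3.
x = 0 is a singular point because the y'-coefficient -1 - 1/x has a pole at x = 0.
It is a regular singular point because x P_1(x) = p(x) = -x - 1 and x^2 P_2(x) = q(x) = -3x^2 are polynomials, hence analytic at x = 0.
p(0) = -1,  q(0) = 0.
Indicial equation: r(r-1) + p(0) r + q(0) = 0, i.e. r^2 + (p(0) - 1) r + q(0) = 0, i.e. r^2 - 2 r = 0.
Discriminant: (-2)^2 - 4(0) = 4, so r = (2 ± 2)/2.
Solving: r_1 = 2, r_2 = 0.

indicial: r^2 - 2 r = 0; roots r_1 = 2, r_2 = 0


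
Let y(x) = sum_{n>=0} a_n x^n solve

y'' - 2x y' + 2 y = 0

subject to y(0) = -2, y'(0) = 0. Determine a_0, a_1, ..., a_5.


Ansatz: y(x) = sum_{n>=0} a_n x^n, so y'(x) = sum_{n>=1} n a_n x^(n-1) and y''(x) = sum_{n>=2} n(n-1) a_n x^(n-2).
Substitute into P(x) y'' + Q(x) y' + R(x) y = 0 with P(x) = 1, Q(x) = -2x, R(x) = 2, and match powers of x.
Initial conditions: a_0 = -2, a_1 = 0.
Setting the coefficient of each power of x to zero and solving order by order (substituting the coefficients already found):
  x^0: 2 a_2 + 2 a_0 = 0  ->  2 a_2 = -2 a_0 = 4  ->  a_2 = 2
  x^1: 6 a_3 = 0  ->  a_3 = 0
  x^2: 12 a_4 - 2 a_2 = 0  ->  12 a_4 = 2 a_2 = 4  ->  a_4 = 1/3
  x^3: 20 a_5 - 4 a_3 = 0  ->  20 a_5 = 4 a_3 = 0  ->  a_5 = 0
Truncated series: y(x) = -2 + 2 x^2 + (1/3) x^4 + O(x^6).

a_0 = -2; a_1 = 0; a_2 = 2; a_3 = 0; a_4 = 1/3; a_5 = 0


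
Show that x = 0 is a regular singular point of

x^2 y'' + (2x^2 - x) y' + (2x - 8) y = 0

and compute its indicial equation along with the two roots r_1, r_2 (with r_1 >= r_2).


Divide by x^2 to reach normal form y'' + P_1(x) y' + P_2(x) y = 0 with P_1(x) = 2 - 1/x and P_2(x) = 2/x - 8/x^2.
x = 0 is a singular point because the y'-coefficient 2 - 1/x has a pole at x = 0 and the y-coefficient 2/x - 8/x^2 has a pole at x = 0.
It is a regular singular point because x P_1(x) = p(x) = 2x - 1 and x^2 P_2(x) = q(x) = 2x - 8 are polynomials, hence analytic at x = 0.
p(0) = -1,  q(0) = -8.
Indicial equation: r(r-1) + p(0) r + q(0) = 0, i.e. r^2 + (p(0) - 1) r + q(0) = 0, i.e. r^2 - 2 r - 8 = 0.
Discriminant: (-2)^2 - 4(-8) = 36, so r = (2 ± 6)/2.
Solving: r_1 = 4, r_2 = -2.

indicial: r^2 - 2 r - 8 = 0; roots r_1 = 4, r_2 = -2


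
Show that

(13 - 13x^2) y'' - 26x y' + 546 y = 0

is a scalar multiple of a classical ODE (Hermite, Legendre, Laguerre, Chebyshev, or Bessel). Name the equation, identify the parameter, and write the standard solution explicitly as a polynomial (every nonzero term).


All three coefficients share the factor 13; dividing through by 13 gives  (1 - x^2) y'' - 2x y' + 42 y = 0.
This matches the Legendre equation (1 - x^2) y'' - 2x y' + n(n+1) y = 0 (note the -2x y' term) with n(n+1) = 42, so n = 6; the polynomial solution is P_6(x).
With y = sum_k a_k x^k, matching x^k gives (k+2)(k+1) a_{k+2} = [k(k+1) - n(n+1)] a_k = (k - 6)(k + 7) a_k. The right side vanishes at k = 6, so the series with the parity of 6 terminates at degree 6.
Standard normalization (P_n(1) = 1): leading coefficient (2n)!/(2^n (n!)^2) = 479001600/(64*518400) = 231/16, so a_6 = 231/16. Work downward with a_k = (k+1)(k+2) a_{k+2} / ((k - 6)(k + 7)):
  a_4 = (5)(6)(231/16) / ((4 - 6)(4 + 7)) = (3465/8)/(-22) = -315/16
  a_2 = (3)(4)(-315/16) / ((2 - 6)(2 + 7)) = (-945/4)/(-36) = 105/16
  a_0 = (1)(2)(105/16) / ((0 - 6)(0 + 7)) = (105/8)/(-42) = -5/16
Hence P_6(x) = 231 x^6/16 - 315 x^4/16 + 105 x^2/16 - 5/16.

P_6(x); series = 231 x^6/16 - 315 x^4/16 + 105 x^2/16 - 5/16


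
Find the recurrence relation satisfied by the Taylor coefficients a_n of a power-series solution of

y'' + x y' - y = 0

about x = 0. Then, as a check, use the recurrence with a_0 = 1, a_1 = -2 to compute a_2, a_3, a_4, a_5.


Substitute y = sum_n a_n x^n.
y''(x) has coefficient (n+2)(n+1) a_{n+2} at x^n;
x y'(x) has coefficient n a_n at x^n (shift);
-y(x) has coefficient -1 a_n at x^n.
Matching x^n: (n+2)(n+1) a_{n+2} + (n - 1) a_n = 0.
Thus a_{n+2} = (-n + 1) / ((n+1)(n+2)) * a_n.

Check with a_0 = 1, a_1 = -2 (apply the recurrence for n = 0, 1, 2, 3): a_0 = 1, a_1 = -2, a_2 = 1/2, a_3 = 0, a_4 = -1/24, a_5 = 0.

a_(n+2) = (-n + 1) / ((n+1)(n+2)) * a_n; check: a_0 = 1, a_1 = -2, a_2 = 1/2, a_3 = 0, a_4 = -1/24, a_5 = 0


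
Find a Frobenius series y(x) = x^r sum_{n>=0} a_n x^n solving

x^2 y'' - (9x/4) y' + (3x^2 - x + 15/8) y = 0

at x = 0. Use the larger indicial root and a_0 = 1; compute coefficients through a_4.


Write in Frobenius form y'' + (p(x)/x) y' + (q(x)/x^2) y = 0:
  p(x) = -9/4,  q(x) = 3x^2 - x + 15/8.
Indicial equation: r(r-1) + (-9/4) r + (15/8) = 0 -> roots r_1 = 5/2, r_2 = 3/4.
Take r = r_1 = 5/2. Let y(x) = x^r sum_{n>=0} a_n x^n with a_0 = 1.
Substitute y = x^r sum a_n x^n and match x^{r+n}. The recurrence is
  D(n) a_n - 1 a_{n-1} + 3 a_{n-2} = 0,  where D(n) = (r+n)(r+n-1) + (-9/4)(r+n) + (15/8).
  a_n = [1 a_{n-1} - 3 a_{n-2}] / D(n).
Since the indicial polynomial factors as (r - r_1)(r - r_2), D(n) = (r_1 + n - r_1)(r_1 + n - r_2) = n(n + 7/4).
Evaluating step by step (a_0 = 1):
  n = 1: D(1) = 1(1 + 7/4) = 11/4; numerator = 1(1) = 1; a_1 = (1)/(11/4) = 4/11
  n = 2: D(2) = 2(2 + 7/4) = 15/2; numerator = 1(4/11) - 3(1) = -29/11; a_2 = (-29/11)/(15/2) = -58/165
  n = 3: D(3) = 3(3 + 7/4) = 57/4; numerator = 1(-58/165) - 3(4/11) = -238/165; a_3 = (-238/165)/(57/4) = -952/9405
  n = 4: D(4) = 4(4 + 7/4) = 23; numerator = 1(-952/9405) - 3(-58/165) = 8966/9405; a_4 = (8966/9405)/(23) = 8966/216315

r = 5/2; a_0 = 1; a_1 = 4/11; a_2 = -58/165; a_3 = -952/9405; a_4 = 8966/216315


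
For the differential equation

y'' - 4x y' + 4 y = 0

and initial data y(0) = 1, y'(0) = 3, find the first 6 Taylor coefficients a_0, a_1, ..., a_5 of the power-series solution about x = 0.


Ansatz: y(x) = sum_{n>=0} a_n x^n, so y'(x) = sum_{n>=1} n a_n x^(n-1) and y''(x) = sum_{n>=2} n(n-1) a_n x^(n-2).
Substitute into P(x) y'' + Q(x) y' + R(x) y = 0 with P(x) = 1, Q(x) = -4x, R(x) = 4, and match powers of x.
Initial conditions: a_0 = 1, a_1 = 3.
Setting the coefficient of each power of x to zero and solving order by order (substituting the coefficients already found):
  x^0: 2 a_2 + 4 a_0 = 0  ->  2 a_2 = -4 a_0 = -4  ->  a_2 = -2
  x^1: 6 a_3 = 0  ->  a_3 = 0
  x^2: 12 a_4 - 4 a_2 = 0  ->  12 a_4 = 4 a_2 = -8  ->  a_4 = -2/3
  x^3: 20 a_5 - 8 a_3 = 0  ->  20 a_5 = 8 a_3 = 0  ->  a_5 = 0
Truncated series: y(x) = 1 + 3 x - 2 x^2 - (2/3) x^4 + O(x^6).

a_0 = 1; a_1 = 3; a_2 = -2; a_3 = 0; a_4 = -2/3; a_5 = 0


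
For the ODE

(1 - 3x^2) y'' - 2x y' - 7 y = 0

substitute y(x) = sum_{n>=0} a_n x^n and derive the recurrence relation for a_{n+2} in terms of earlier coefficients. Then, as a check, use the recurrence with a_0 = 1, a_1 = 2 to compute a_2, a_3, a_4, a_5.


Substitute y = sum_n a_n x^n.
(1 - 3 x^2) y'' contributes (n+2)(n+1) a_{n+2} - 3 n(n-1) a_n at x^n.
-2 x y'(x) contributes -2 n a_n at x^n.
-7 y(x) contributes -7 a_n at x^n.
Matching x^n: (n+2)(n+1) a_{n+2} + (-3 n(n-1) - 2 n - 7) a_n = 0.
Thus a_{n+2} = (3 n(n-1) + 2 n + 7) / ((n+1)(n+2)) * a_n.

Check with a_0 = 1, a_1 = 2 (apply the recurrence for n = 0, 1, 2, 3): a_0 = 1, a_1 = 2, a_2 = 7/2, a_3 = 3, a_4 = 119/24, a_5 = 93/20.

a_(n+2) = (3 n(n-1) + 2 n + 7) / ((n+1)(n+2)) * a_n; check: a_0 = 1, a_1 = 2, a_2 = 7/2, a_3 = 3, a_4 = 119/24, a_5 = 93/20


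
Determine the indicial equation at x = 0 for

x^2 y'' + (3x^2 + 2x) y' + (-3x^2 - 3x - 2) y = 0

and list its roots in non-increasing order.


Divide by x^2 to reach normal form y'' + P_1(x) y' + P_2(x) y = 0 with P_1(x) = 3 + 2/x and P_2(x) = -3 - 3/x - 2/x^2.
x = 0 is a singular point because the y'-coefficient 3 + 2/x has a pole at x = 0 and the y-coefficient -3 - 3/x - 2/x^2 has a pole at x = 0.
It is a regular singular point because x P_1(x) = p(x) = 3x + 2 and x^2 P_2(x) = q(x) = -3x^2 - 3x - 2 are polynomials, hence analytic at x = 0.
p(0) = 2,  q(0) = -2.
Indicial equation: r(r-1) + p(0) r + q(0) = 0, i.e. r^2 + (p(0) - 1) r + q(0) = 0, i.e. r^2 + 1 r - 2 = 0.
Discriminant: (1)^2 - 4(-2) = 9, so r = (-1 ± 3)/2.
Solving: r_1 = 1, r_2 = -2.

indicial: r^2 + 1 r - 2 = 0; roots r_1 = 1, r_2 = -2


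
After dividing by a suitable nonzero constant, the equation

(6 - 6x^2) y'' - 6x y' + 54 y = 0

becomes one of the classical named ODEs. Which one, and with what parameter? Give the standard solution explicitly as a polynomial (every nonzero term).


All three coefficients share the factor 6; dividing through by 6 gives  (1 - x^2) y'' - x y' + 9 y = 0.
This matches the Chebyshev equation (1 - x^2) y'' - x y' + n^2 y = 0 (note the -x y' term, not -2x y') with n^2 = 9, so n = 3; the polynomial solution is T_3(x).
With y = sum_k a_k x^k, matching x^k gives (k+2)(k+1) a_{k+2} = (k^2 - n^2) a_k = (k - 3)(k + 3) a_k. The right side vanishes at k = 3, so the series with the parity of 3 terminates at degree 3.
Standard normalization: leading coefficient of T_n is 2^(n-1), so a_3 = 2^2 = 4. Work downward with a_k = (k+1)(k+2) a_{k+2} / ((k - 3)(k + 3)):
  a_1 = (2)(3)(4) / ((1 - 3)(1 + 3)) = 24/(-8) = -3
Hence T_3(x) = 4 x^3 - 3 x.

T_3(x); series = 4 x^3 - 3 x


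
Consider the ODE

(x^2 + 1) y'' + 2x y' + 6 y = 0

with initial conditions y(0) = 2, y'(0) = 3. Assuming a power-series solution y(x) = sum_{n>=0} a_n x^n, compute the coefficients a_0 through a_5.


Ansatz: y(x) = sum_{n>=0} a_n x^n, so y'(x) = sum_{n>=1} n a_n x^(n-1) and y''(x) = sum_{n>=2} n(n-1) a_n x^(n-2).
Substitute into P(x) y'' + Q(x) y' + R(x) y = 0 with P(x) = x^2 + 1, Q(x) = 2x, R(x) = 6, and match powers of x.
Initial conditions: a_0 = 2, a_1 = 3.
Setting the coefficient of each power of x to zero and solving order by order (substituting the coefficients already found):
  x^0: 2 a_2 + 6 a_0 = 0  ->  2 a_2 = -6 a_0 = -12  ->  a_2 = -6
  x^1: 6 a_3 + 8 a_1 = 0  ->  6 a_3 = -8 a_1 = -24  ->  a_3 = -4
  x^2: 12 a_4 + 12 a_2 = 0  ->  12 a_4 = -12 a_2 = 72  ->  a_4 = 6
  x^3: 20 a_5 + 18 a_3 = 0  ->  20 a_5 = -18 a_3 = 72  ->  a_5 = 18/5
Truncated series: y(x) = 2 + 3 x - 6 x^2 - 4 x^3 + 6 x^4 + (18/5) x^5 + O(x^6).

a_0 = 2; a_1 = 3; a_2 = -6; a_3 = -4; a_4 = 6; a_5 = 18/5


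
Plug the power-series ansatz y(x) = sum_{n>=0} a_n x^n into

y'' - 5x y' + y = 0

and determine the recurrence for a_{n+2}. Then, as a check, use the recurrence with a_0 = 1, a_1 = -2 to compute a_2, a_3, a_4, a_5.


Substitute y = sum_n a_n x^n.
y''(x) has coefficient (n+2)(n+1) a_{n+2} at x^n;
-5 x y'(x) has coefficient -5 n a_n at x^n (shift);
y(x) has coefficient 1 a_n at x^n.
Matching x^n: (n+2)(n+1) a_{n+2} + (-5n + 1) a_n = 0.
Thus a_{n+2} = (5n - 1) / ((n+1)(n+2)) * a_n.

Check with a_0 = 1, a_1 = -2 (apply the recurrence for n = 0, 1, 2, 3): a_0 = 1, a_1 = -2, a_2 = -1/2, a_3 = -4/3, a_4 = -3/8, a_5 = -14/15.

a_(n+2) = (5n - 1) / ((n+1)(n+2)) * a_n; check: a_0 = 1, a_1 = -2, a_2 = -1/2, a_3 = -4/3, a_4 = -3/8, a_5 = -14/15
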